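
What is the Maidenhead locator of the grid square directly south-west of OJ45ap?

OJ35xo

Longitude subsquare a = 0; −1 → -1, wraps to 23 = x, carry into square.
Longitude square 4; −1 → 3.
Latitude subsquare p = 15; −1 → 14 = o.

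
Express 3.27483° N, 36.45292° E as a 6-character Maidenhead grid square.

KJ83fg

Shift to the Maidenhead origin (180°W, 90°S): lon 216.4529, lat 93.2748.
Field (20°×10°, letters A–R): 216.4529/20 → 10 → K, 93.2748/10 → 9 → J; chars KJ.
Square (2°×1°, digits 0–9): 16.4529/2 → 8, 3.2748/1 → 3; chars 83.
Subsquare (5′×2.5′, letters a–x): 0.4529/0.0833333 → 5 → f, 0.2748/0.0416667 → 6 → g; chars fg.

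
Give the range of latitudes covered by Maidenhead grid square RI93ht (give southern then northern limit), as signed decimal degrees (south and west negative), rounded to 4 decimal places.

-6.2083, -6.1667

Field R=17, I=8: +17·20° lon, +8·10° lat → SW at lon 160°, lat -10°.
Square 9, 3: +9·2° lon, +3·1° lat → SW at lon 178°, lat -7°.
Subsquare h=7, t=19: +7·0.0833333° lon, +19·0.0416667° lat → SW at lon 178.583°, lat -6.20833°.
Cell spans 0.0833333° lon × 0.0416667° lat.
south -6.2083, north -6.1667.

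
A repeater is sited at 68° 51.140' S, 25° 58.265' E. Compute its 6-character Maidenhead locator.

Add 180° to longitude and 90° to latitude: 205.9711, 21.1477.
Field: 205.9711/20 → 10 → K, 21.1477/10 → 2 → C; chars KC.
Square: 5.9711/2 → 2, 1.1477/1 → 1; chars 21.
Subsquare: 1.9711/0.0833333 → 23 → x, 0.1477/0.0416667 → 3 → d; chars xd.

KC21xd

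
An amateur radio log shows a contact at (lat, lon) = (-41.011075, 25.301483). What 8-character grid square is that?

KE28px67

Shift to the Maidenhead origin (180°W, 90°S): lon 205.30148, lat 48.98893.
Field: lon ⌊205.30148/20⌋ = 10 → K; lat ⌊48.98893/10⌋ = 4 → E.
Square: lon ⌊5.30148/2⌋ = 2; lat ⌊8.98893/1⌋ = 8.
Subsquare: lon ⌊1.30148/0.0833333⌋ = 15 → p; lat ⌊0.98893/0.0416667⌋ = 23 → x.
Extended square: lon ⌊0.05148/0.00833333⌋ = 6; lat ⌊0.03059/0.00416667⌋ = 7.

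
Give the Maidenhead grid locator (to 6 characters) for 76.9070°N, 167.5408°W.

Add 180° to longitude and 90° to latitude: 12.4592, 166.9070.
Field: 12.4592/20 → 0 → A, 166.9070/10 → 16 → Q; chars AQ.
Square: 12.4592/2 → 6, 6.9070/1 → 6; chars 66.
Subsquare: 0.4592/0.0833333 → 5 → f, 0.9070/0.0416667 → 21 → v; chars fv.

AQ66fv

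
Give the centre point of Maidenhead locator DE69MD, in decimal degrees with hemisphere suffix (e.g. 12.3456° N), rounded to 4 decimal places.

40.8542° S, 106.9583° W

Field D=3, E=4: +3·20° lon, +4·10° lat → SW at lon -120°, lat -50°.
Square 6, 9: +6·2° lon, +9·1° lat → SW at lon -108°, lat -41°.
Subsquare m=12, d=3: +12·0.0833333° lon, +3·0.0416667° lat → SW at lon -107°, lat -40.875°.
Cell spans 0.0833333° lon × 0.0416667° lat. Centre is SW corner plus half of each.
latitude 40.8542° S, longitude 106.9583° W.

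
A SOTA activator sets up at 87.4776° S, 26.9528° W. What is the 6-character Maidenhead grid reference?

HA62mm

Shift to the Maidenhead origin (180°W, 90°S): lon 153.0472, lat 2.5224.
Field: 153.0472/20 → 7 → H, 2.5224/10 → 0 → A; chars HA.
Square: 13.0472/2 → 6, 2.5224/1 → 2; chars 62.
Subsquare: 1.0472/0.0833333 → 12 → m, 0.5224/0.0416667 → 12 → m; chars mm.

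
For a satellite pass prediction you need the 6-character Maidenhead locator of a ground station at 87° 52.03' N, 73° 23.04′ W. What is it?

FR37hu

Offset from 180°W / 90°S: lon 106.6160°, lat 177.8672°.
Field (20°×10°, letters A–R): lon ⌊106.6160/20⌋ = 5 → F; lat ⌊177.8672/10⌋ = 17 → R.
Square (2°×1°, digits 0–9): lon ⌊6.6160/2⌋ = 3; lat ⌊7.8672/1⌋ = 7.
Subsquare (5′×2.5′, letters a–x): lon ⌊0.6160/0.0833333⌋ = 7 → h; lat ⌊0.8672/0.0416667⌋ = 20 → u.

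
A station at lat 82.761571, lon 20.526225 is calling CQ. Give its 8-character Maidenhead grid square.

Offset from 180°W / 90°S: lon 200.52623°, lat 172.76157°.
Field: 200.52623/20 → 10 → K, 172.76157/10 → 17 → R; chars KR.
Square: 0.52623/2 → 0, 2.76157/1 → 2; chars 02.
Subsquare: 0.52623/0.0833333 → 6 → g, 0.76157/0.0416667 → 18 → s; chars gs.
Extended square: 0.02623/0.00833333 → 3, 0.01157/0.00416667 → 2; chars 32.

KR02gs32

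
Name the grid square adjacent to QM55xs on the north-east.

Longitude subsquare x = 23; +1 → 24, wraps to 0 = a, carry into square.
Longitude square 5; +1 → 6.
Latitude subsquare s = 18; +1 → 19 = t.

QM65at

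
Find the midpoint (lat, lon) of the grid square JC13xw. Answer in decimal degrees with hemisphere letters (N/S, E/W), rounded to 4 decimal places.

Field J=9, C=2: +9·20° lon, +2·10° lat → SW at lon 0°, lat -70°.
Square 1, 3: +1·2° lon, +3·1° lat → SW at lon 2°, lat -67°.
Subsquare x=23, w=22: +23·0.0833333° lon, +22·0.0416667° lat → SW at lon 3.91667°, lat -66.0833°.
Cell spans 0.0833333° lon × 0.0416667° lat. Centre is SW corner plus half of each.
latitude 66.0625° S, longitude 3.9583° E.

66.0625° S, 3.9583° E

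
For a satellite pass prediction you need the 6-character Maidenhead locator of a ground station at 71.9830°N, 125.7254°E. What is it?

PQ21ux

Add 180° to longitude and 90° to latitude: 305.7254, 161.9830.
Field (20°×10°, letters A–R): 305.7254/20 → 15 → P, 161.9830/10 → 16 → Q; chars PQ.
Square (2°×1°, digits 0–9): 5.7254/2 → 2, 1.9830/1 → 1; chars 21.
Subsquare (5′×2.5′, letters a–x): 1.7254/0.0833333 → 20 → u, 0.9830/0.0416667 → 23 → x; chars ux.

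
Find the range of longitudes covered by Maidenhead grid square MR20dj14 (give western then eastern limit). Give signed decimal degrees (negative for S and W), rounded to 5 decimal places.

64.25833, 64.26667

Field M=12, R=17: +12·20° lon, +17·10° lat → SW at lon 60°, lat 80°.
Square 2, 0: +2·2° lon, +0·1° lat → SW at lon 64°, lat 80°.
Subsquare d=3, j=9: +3·0.0833333° lon, +9·0.0416667° lat → SW at lon 64.25°, lat 80.375°.
Extended square 1, 4: +1·0.00833333° lon, +4·0.00416667° lat → SW at lon 64.2583°, lat 80.3917°.
Cell spans 0.00833333° lon × 0.00416667° lat.
west 64.25833, east 64.26667.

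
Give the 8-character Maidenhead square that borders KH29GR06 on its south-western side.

Longitude extended square 0; −1 → -1, wraps to 9, carry into subsquare.
Longitude subsquare g = 6; −1 → 5 = f.
Latitude extended square 6; −1 → 5.

KH29fr95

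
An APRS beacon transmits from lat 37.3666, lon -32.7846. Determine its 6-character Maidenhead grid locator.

HM37oi

Offset from 180°W / 90°S: lon 147.2154°, lat 127.3666°.
Field: lon ⌊147.2154/20⌋ = 7 → H; lat ⌊127.3666/10⌋ = 12 → M.
Square: lon ⌊7.2154/2⌋ = 3; lat ⌊7.3666/1⌋ = 7.
Subsquare: lon ⌊1.2154/0.0833333⌋ = 14 → o; lat ⌊0.3666/0.0416667⌋ = 8 → i.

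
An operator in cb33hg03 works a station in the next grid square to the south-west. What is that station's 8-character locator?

Longitude extended square 0; −1 → -1, wraps to 9, carry into subsquare.
Longitude subsquare h = 7; −1 → 6 = g.
Latitude extended square 3; −1 → 2.

CB33gg92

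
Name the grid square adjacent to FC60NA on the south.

Latitude subsquare a = 0; −1 → -1, wraps to 23 = x, carry into square.
Latitude square 0; −1 → -1, wraps to 9, carry into field.
Latitude field C = 2; −1 → 1 = B.
The longitude characters are unchanged.

FB69nx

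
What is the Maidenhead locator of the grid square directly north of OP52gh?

OP52gi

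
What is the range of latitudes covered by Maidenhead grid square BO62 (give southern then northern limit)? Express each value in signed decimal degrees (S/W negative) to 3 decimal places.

52.000, 53.000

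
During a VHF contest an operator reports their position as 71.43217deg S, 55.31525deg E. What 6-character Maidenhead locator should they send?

LB78pn

Shift to the Maidenhead origin (180°W, 90°S): lon 235.3152, lat 18.5678.
Field: 235.3152/20 → 11 → L, 18.5678/10 → 1 → B; chars LB.
Square: 15.3152/2 → 7, 8.5678/1 → 8; chars 78.
Subsquare: 1.3152/0.0833333 → 15 → p, 0.5678/0.0416667 → 13 → n; chars pn.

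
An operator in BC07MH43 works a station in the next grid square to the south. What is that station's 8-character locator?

Latitude extended square 3; −1 → 2.
The longitude characters are unchanged.

BC07mh42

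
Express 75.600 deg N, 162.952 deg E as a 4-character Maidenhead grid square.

RQ15

Offset from 180°W / 90°S: lon 342.95°, lat 165.60°.
Field (20°×10°, letters A–R): lon ⌊342.95/20⌋ = 17 → R; lat ⌊165.60/10⌋ = 16 → Q.
Square (2°×1°, digits 0–9): lon ⌊2.95/2⌋ = 1; lat ⌊5.60/1⌋ = 5.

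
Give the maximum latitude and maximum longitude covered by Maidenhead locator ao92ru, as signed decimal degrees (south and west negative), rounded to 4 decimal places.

52.8750, -160.5000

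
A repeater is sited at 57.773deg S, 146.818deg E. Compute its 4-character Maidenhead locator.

Offset from 180°W / 90°S: lon 326.82°, lat 32.23°.
Field: lon ⌊326.82/20⌋ = 16 → Q; lat ⌊32.23/10⌋ = 3 → D.
Square: lon ⌊6.82/2⌋ = 3; lat ⌊2.23/1⌋ = 2.

QD32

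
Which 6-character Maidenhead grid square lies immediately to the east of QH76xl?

QH86al

Longitude subsquare x = 23; +1 → 24, wraps to 0 = a, carry into square.
Longitude square 7; +1 → 8.
The latitude characters are unchanged.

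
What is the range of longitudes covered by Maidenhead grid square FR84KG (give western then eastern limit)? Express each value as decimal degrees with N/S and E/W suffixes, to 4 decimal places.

63.1667° W, 63.0833° W

Field F=5, R=17: +5·20° lon, +17·10° lat → SW at lon -80°, lat 80°.
Square 8, 4: +8·2° lon, +4·1° lat → SW at lon -64°, lat 84°.
Subsquare k=10, g=6: +10·0.0833333° lon, +6·0.0416667° lat → SW at lon -63.1667°, lat 84.25°.
Cell spans 0.0833333° lon × 0.0416667° lat.
west 63.1667° W, east 63.0833° W.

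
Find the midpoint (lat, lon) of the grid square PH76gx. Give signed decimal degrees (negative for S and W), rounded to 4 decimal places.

-13.0208, 134.5417

Field P=15, H=7: +15·20° lon, +7·10° lat → SW at lon 120°, lat -20°.
Square 7, 6: +7·2° lon, +6·1° lat → SW at lon 134°, lat -14°.
Subsquare g=6, x=23: +6·0.0833333° lon, +23·0.0416667° lat → SW at lon 134.5°, lat -13.0417°.
Cell spans 0.0833333° lon × 0.0416667° lat. Centre is SW corner plus half of each.
latitude -13.0208, longitude 134.5417.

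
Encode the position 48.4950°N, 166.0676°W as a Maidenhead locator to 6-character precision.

AN68xl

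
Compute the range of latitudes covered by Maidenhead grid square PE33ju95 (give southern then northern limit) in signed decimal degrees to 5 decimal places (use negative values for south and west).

-46.14583, -46.14167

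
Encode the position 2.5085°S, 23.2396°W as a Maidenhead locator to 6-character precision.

HI87jl

Offset from 180°W / 90°S: lon 156.7604°, lat 87.4915°.
Field (20°×10°, letters A–R): 156.7604/20 → 7 → H, 87.4915/10 → 8 → I; chars HI.
Square (2°×1°, digits 0–9): 16.7604/2 → 8, 7.4915/1 → 7; chars 87.
Subsquare (5′×2.5′, letters a–x): 0.7604/0.0833333 → 9 → j, 0.4915/0.0416667 → 11 → l; chars jl.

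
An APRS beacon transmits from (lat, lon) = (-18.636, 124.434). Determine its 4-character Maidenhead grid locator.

Offset from 180°W / 90°S: lon 304.43°, lat 71.36°.
Field (20°×10°, letters A–R): lon ⌊304.43/20⌋ = 15 → P; lat ⌊71.36/10⌋ = 7 → H.
Square (2°×1°, digits 0–9): lon ⌊4.43/2⌋ = 2; lat ⌊1.36/1⌋ = 1.

PH21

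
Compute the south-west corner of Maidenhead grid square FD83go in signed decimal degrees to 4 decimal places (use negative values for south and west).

-56.4167, -63.5000

Field F=5, D=3: +5·20° lon, +3·10° lat → SW at lon -80°, lat -60°.
Square 8, 3: +8·2° lon, +3·1° lat → SW at lon -64°, lat -57°.
Subsquare g=6, o=14: +6·0.0833333° lon, +14·0.0416667° lat → SW at lon -63.5°, lat -56.4167°.
latitude -56.4167, longitude -63.5000.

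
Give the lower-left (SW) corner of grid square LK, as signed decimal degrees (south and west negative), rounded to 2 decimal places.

Field L=11, K=10: +11·20° lon, +10·10° lat → SW at lon 40°, lat 10°.
latitude 10.00, longitude 40.00.

10.00, 40.00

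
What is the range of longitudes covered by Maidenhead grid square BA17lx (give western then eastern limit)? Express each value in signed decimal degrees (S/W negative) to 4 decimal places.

-157.0833, -157.0000

Field B=1, A=0: +1·20° lon, +0·10° lat → SW at lon -160°, lat -90°.
Square 1, 7: +1·2° lon, +7·1° lat → SW at lon -158°, lat -83°.
Subsquare l=11, x=23: +11·0.0833333° lon, +23·0.0416667° lat → SW at lon -157.083°, lat -82.0417°.
Cell spans 0.0833333° lon × 0.0416667° lat.
west -157.0833, east -157.0000.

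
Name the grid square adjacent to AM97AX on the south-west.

AM87xw

Longitude subsquare a = 0; −1 → -1, wraps to 23 = x, carry into square.
Longitude square 9; −1 → 8.
Latitude subsquare x = 23; −1 → 22 = w.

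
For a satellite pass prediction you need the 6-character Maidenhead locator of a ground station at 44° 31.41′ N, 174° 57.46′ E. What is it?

RN74lm

Add 180° to longitude and 90° to latitude: 354.9577, 134.5235.
Field (20°×10°, letters A–R): 354.9577/20 → 17 → R, 134.5235/10 → 13 → N; chars RN.
Square (2°×1°, digits 0–9): 14.9577/2 → 7, 4.5235/1 → 4; chars 74.
Subsquare (5′×2.5′, letters a–x): 0.9577/0.0833333 → 11 → l, 0.5235/0.0416667 → 12 → m; chars lm.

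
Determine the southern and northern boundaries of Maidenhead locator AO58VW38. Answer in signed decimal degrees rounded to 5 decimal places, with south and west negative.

Field A=0, O=14: +0·20° lon, +14·10° lat → SW at lon -180°, lat 50°.
Square 5, 8: +5·2° lon, +8·1° lat → SW at lon -170°, lat 58°.
Subsquare v=21, w=22: +21·0.0833333° lon, +22·0.0416667° lat → SW at lon -168.25°, lat 58.9167°.
Extended square 3, 8: +3·0.00833333° lon, +8·0.00416667° lat → SW at lon -168.225°, lat 58.95°.
Cell spans 0.00833333° lon × 0.00416667° lat.
south 58.95000, north 58.95417.

58.95000, 58.95417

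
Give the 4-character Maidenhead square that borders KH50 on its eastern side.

Longitude square 5; +1 → 6.
The latitude characters are unchanged.

KH60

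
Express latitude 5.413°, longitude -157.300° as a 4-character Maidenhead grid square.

Add 180° to longitude and 90° to latitude: 22.70, 95.41.
Field (20°×10°, letters A–R): 22.70/20 → 1 → B, 95.41/10 → 9 → J; chars BJ.
Square (2°×1°, digits 0–9): 2.70/2 → 1, 5.41/1 → 5; chars 15.

BJ15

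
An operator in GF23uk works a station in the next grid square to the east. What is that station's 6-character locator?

Longitude subsquare u = 20; +1 → 21 = v.
The latitude characters are unchanged.

GF23vk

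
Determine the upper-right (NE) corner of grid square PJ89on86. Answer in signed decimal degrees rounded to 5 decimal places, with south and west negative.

Field P=15, J=9: +15·20° lon, +9·10° lat → SW at lon 120°, lat 0°.
Square 8, 9: +8·2° lon, +9·1° lat → SW at lon 136°, lat 9°.
Subsquare o=14, n=13: +14·0.0833333° lon, +13·0.0416667° lat → SW at lon 137.167°, lat 9.54167°.
Extended square 8, 6: +8·0.00833333° lon, +6·0.00416667° lat → SW at lon 137.233°, lat 9.56667°.
Cell spans 0.00833333° lon × 0.00416667° lat. NE corner is SW corner plus one full cell.
latitude 9.57083, longitude 137.24167.

9.57083, 137.24167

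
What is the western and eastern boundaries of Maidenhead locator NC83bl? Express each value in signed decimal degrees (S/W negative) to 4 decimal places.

96.0833, 96.1667

Field N=13, C=2: +13·20° lon, +2·10° lat → SW at lon 80°, lat -70°.
Square 8, 3: +8·2° lon, +3·1° lat → SW at lon 96°, lat -67°.
Subsquare b=1, l=11: +1·0.0833333° lon, +11·0.0416667° lat → SW at lon 96.0833°, lat -66.5417°.
Cell spans 0.0833333° lon × 0.0416667° lat.
west 96.0833, east 96.1667.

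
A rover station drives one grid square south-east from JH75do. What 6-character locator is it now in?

JH75en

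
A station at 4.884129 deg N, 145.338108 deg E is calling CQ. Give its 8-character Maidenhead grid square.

Add 180° to longitude and 90° to latitude: 325.33811, 94.88413.
Field: lon ⌊325.33811/20⌋ = 16 → Q; lat ⌊94.88413/10⌋ = 9 → J.
Square: lon ⌊5.33811/2⌋ = 2; lat ⌊4.88413/1⌋ = 4.
Subsquare: lon ⌊1.33811/0.0833333⌋ = 16 → q; lat ⌊0.88413/0.0416667⌋ = 21 → v.
Extended square: lon ⌊0.00477/0.00833333⌋ = 0; lat ⌊0.00913/0.00416667⌋ = 2.

QJ24qv02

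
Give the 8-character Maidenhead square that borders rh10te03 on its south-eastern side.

Longitude extended square 0; +1 → 1.
Latitude extended square 3; −1 → 2.

RH10te12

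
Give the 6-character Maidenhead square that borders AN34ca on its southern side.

AN33cx

Latitude subsquare a = 0; −1 → -1, wraps to 23 = x, carry into square.
Latitude square 4; −1 → 3.
The longitude characters are unchanged.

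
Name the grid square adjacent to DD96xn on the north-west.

DD96wo

Longitude subsquare x = 23; −1 → 22 = w.
Latitude subsquare n = 13; +1 → 14 = o.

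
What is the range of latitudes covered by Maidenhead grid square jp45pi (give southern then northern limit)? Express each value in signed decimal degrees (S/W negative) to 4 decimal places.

65.3333, 65.3750

Field J=9, P=15: +9·20° lon, +15·10° lat → SW at lon 0°, lat 60°.
Square 4, 5: +4·2° lon, +5·1° lat → SW at lon 8°, lat 65°.
Subsquare p=15, i=8: +15·0.0833333° lon, +8·0.0416667° lat → SW at lon 9.25°, lat 65.3333°.
Cell spans 0.0833333° lon × 0.0416667° lat.
south 65.3333, north 65.3750.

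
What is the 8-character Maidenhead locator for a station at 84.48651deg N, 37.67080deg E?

KR84ul06

Offset from 180°W / 90°S: lon 217.67080°, lat 174.48651°.
Field: lon ⌊217.67080/20⌋ = 10 → K; lat ⌊174.48651/10⌋ = 17 → R.
Square: lon ⌊17.67080/2⌋ = 8; lat ⌊4.48651/1⌋ = 4.
Subsquare: lon ⌊1.67080/0.0833333⌋ = 20 → u; lat ⌊0.48651/0.0416667⌋ = 11 → l.
Extended square: lon ⌊0.00413/0.00833333⌋ = 0; lat ⌊0.02818/0.00416667⌋ = 6.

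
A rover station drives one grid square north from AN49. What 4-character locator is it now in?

AO40

Latitude square 9; +1 → 10, wraps to 0, carry into field.
Latitude field N = 13; +1 → 14 = O.
The longitude characters are unchanged.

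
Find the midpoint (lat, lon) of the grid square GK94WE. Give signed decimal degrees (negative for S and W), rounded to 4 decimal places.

14.1875, -40.1250

Field G=6, K=10: +6·20° lon, +10·10° lat → SW at lon -60°, lat 10°.
Square 9, 4: +9·2° lon, +4·1° lat → SW at lon -42°, lat 14°.
Subsquare w=22, e=4: +22·0.0833333° lon, +4·0.0416667° lat → SW at lon -40.1667°, lat 14.1667°.
Cell spans 0.0833333° lon × 0.0416667° lat. Centre is SW corner plus half of each.
latitude 14.1875, longitude -40.1250.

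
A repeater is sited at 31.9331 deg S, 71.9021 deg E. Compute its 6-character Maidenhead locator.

Offset from 180°W / 90°S: lon 251.9021°, lat 58.0669°.
Field (20°×10°, letters A–R): lon ⌊251.9021/20⌋ = 12 → M; lat ⌊58.0669/10⌋ = 5 → F.
Square (2°×1°, digits 0–9): lon ⌊11.9021/2⌋ = 5; lat ⌊8.0669/1⌋ = 8.
Subsquare (5′×2.5′, letters a–x): lon ⌊1.9021/0.0833333⌋ = 22 → w; lat ⌊0.0669/0.0416667⌋ = 1 → b.

MF58wb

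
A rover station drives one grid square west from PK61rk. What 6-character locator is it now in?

PK61qk

Longitude subsquare r = 17; −1 → 16 = q.
The latitude characters are unchanged.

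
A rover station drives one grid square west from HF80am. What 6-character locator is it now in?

Longitude subsquare a = 0; −1 → -1, wraps to 23 = x, carry into square.
Longitude square 8; −1 → 7.
The latitude characters are unchanged.

HF70xm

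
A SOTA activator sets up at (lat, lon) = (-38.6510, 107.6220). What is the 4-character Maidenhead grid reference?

Add 180° to longitude and 90° to latitude: 287.62, 51.35.
Field: lon ⌊287.62/20⌋ = 14 → O; lat ⌊51.35/10⌋ = 5 → F.
Square: lon ⌊7.62/2⌋ = 3; lat ⌊1.35/1⌋ = 1.

OF31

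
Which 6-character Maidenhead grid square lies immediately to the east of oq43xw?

OQ53aw

Longitude subsquare x = 23; +1 → 24, wraps to 0 = a, carry into square.
Longitude square 4; +1 → 5.
The latitude characters are unchanged.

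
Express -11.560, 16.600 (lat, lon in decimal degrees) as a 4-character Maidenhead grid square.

JH88

Add 180° to longitude and 90° to latitude: 196.60, 78.44.
Field: 196.60/20 → 9 → J, 78.44/10 → 7 → H; chars JH.
Square: 16.60/2 → 8, 8.44/1 → 8; chars 88.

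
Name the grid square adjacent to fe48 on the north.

FE49

Latitude square 8; +1 → 9.
The longitude characters are unchanged.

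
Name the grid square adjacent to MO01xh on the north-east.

Longitude subsquare x = 23; +1 → 24, wraps to 0 = a, carry into square.
Longitude square 0; +1 → 1.
Latitude subsquare h = 7; +1 → 8 = i.

MO11ai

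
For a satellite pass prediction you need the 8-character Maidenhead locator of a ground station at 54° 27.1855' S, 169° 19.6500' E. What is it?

RD45pn91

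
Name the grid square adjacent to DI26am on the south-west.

DI16xl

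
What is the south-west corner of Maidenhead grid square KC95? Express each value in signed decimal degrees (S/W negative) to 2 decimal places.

Field K=10, C=2: +10·20° lon, +2·10° lat → SW at lon 20°, lat -70°.
Square 9, 5: +9·2° lon, +5·1° lat → SW at lon 38°, lat -65°.
latitude -65.00, longitude 38.00.

-65.00, 38.00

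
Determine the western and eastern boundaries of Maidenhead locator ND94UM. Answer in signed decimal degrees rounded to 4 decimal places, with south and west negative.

Field N=13, D=3: +13·20° lon, +3·10° lat → SW at lon 80°, lat -60°.
Square 9, 4: +9·2° lon, +4·1° lat → SW at lon 98°, lat -56°.
Subsquare u=20, m=12: +20·0.0833333° lon, +12·0.0416667° lat → SW at lon 99.6667°, lat -55.5°.
Cell spans 0.0833333° lon × 0.0416667° lat.
west 99.6667, east 99.7500.

99.6667, 99.7500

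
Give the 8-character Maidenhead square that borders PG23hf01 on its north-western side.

PG23gf92

Longitude extended square 0; −1 → -1, wraps to 9, carry into subsquare.
Longitude subsquare h = 7; −1 → 6 = g.
Latitude extended square 1; +1 → 2.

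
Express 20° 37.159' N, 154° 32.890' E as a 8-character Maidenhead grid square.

QL70go58

Offset from 180°W / 90°S: lon 334.54817°, lat 110.61932°.
Field (20°×10°, letters A–R): 334.54817/20 → 16 → Q, 110.61932/10 → 11 → L; chars QL.
Square (2°×1°, digits 0–9): 14.54817/2 → 7, 0.61932/1 → 0; chars 70.
Subsquare (5′×2.5′, letters a–x): 0.54817/0.0833333 → 6 → g, 0.61932/0.0416667 → 14 → o; chars go.
Extended square (30″×15″, digits 0–9): 0.04817/0.00833333 → 5, 0.03598/0.00416667 → 8; chars 58.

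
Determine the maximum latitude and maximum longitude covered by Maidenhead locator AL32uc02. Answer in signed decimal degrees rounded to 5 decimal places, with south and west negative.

Field A=0, L=11: +0·20° lon, +11·10° lat → SW at lon -180°, lat 20°.
Square 3, 2: +3·2° lon, +2·1° lat → SW at lon -174°, lat 22°.
Subsquare u=20, c=2: +20·0.0833333° lon, +2·0.0416667° lat → SW at lon -172.333°, lat 22.0833°.
Extended square 0, 2: +0·0.00833333° lon, +2·0.00416667° lat → SW at lon -172.333°, lat 22.0917°.
Cell spans 0.00833333° lon × 0.00416667° lat. NE corner is SW corner plus one full cell.
latitude 22.09583, longitude -172.32500.

22.09583, -172.32500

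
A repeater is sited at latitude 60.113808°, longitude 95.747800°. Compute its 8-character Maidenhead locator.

NP70uc97

Offset from 180°W / 90°S: lon 275.74780°, lat 150.11381°.
Field: lon ⌊275.74780/20⌋ = 13 → N; lat ⌊150.11381/10⌋ = 15 → P.
Square: lon ⌊15.74780/2⌋ = 7; lat ⌊0.11381/1⌋ = 0.
Subsquare: lon ⌊1.74780/0.0833333⌋ = 20 → u; lat ⌊0.11381/0.0416667⌋ = 2 → c.
Extended square: lon ⌊0.08113/0.00833333⌋ = 9; lat ⌊0.03047/0.00416667⌋ = 7.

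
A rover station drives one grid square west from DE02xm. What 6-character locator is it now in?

Longitude subsquare x = 23; −1 → 22 = w.
The latitude characters are unchanged.

DE02wm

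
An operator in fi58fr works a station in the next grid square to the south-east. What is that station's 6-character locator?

FI58gq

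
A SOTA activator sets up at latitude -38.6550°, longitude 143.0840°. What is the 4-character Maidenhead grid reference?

QF11

Add 180° to longitude and 90° to latitude: 323.08, 51.34.
Field (20°×10°, letters A–R): lon ⌊323.08/20⌋ = 16 → Q; lat ⌊51.34/10⌋ = 5 → F.
Square (2°×1°, digits 0–9): lon ⌊3.08/2⌋ = 1; lat ⌊1.34/1⌋ = 1.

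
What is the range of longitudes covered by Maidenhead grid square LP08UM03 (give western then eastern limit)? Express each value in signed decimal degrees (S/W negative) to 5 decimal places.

Field L=11, P=15: +11·20° lon, +15·10° lat → SW at lon 40°, lat 60°.
Square 0, 8: +0·2° lon, +8·1° lat → SW at lon 40°, lat 68°.
Subsquare u=20, m=12: +20·0.0833333° lon, +12·0.0416667° lat → SW at lon 41.6667°, lat 68.5°.
Extended square 0, 3: +0·0.00833333° lon, +3·0.00416667° lat → SW at lon 41.6667°, lat 68.5125°.
Cell spans 0.00833333° lon × 0.00416667° lat.
west 41.66667, east 41.67500.

41.66667, 41.67500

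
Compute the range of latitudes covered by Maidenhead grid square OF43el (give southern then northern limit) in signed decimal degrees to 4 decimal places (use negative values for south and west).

Field O=14, F=5: +14·20° lon, +5·10° lat → SW at lon 100°, lat -40°.
Square 4, 3: +4·2° lon, +3·1° lat → SW at lon 108°, lat -37°.
Subsquare e=4, l=11: +4·0.0833333° lon, +11·0.0416667° lat → SW at lon 108.333°, lat -36.5417°.
Cell spans 0.0833333° lon × 0.0416667° lat.
south -36.5417, north -36.5000.

-36.5417, -36.5000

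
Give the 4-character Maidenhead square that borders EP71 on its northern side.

Latitude square 1; +1 → 2.
The longitude characters are unchanged.

EP72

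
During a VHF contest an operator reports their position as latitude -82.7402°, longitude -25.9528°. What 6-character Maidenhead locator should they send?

HA77ag

Offset from 180°W / 90°S: lon 154.0472°, lat 7.2598°.
Field: 154.0472/20 → 7 → H, 7.2598/10 → 0 → A; chars HA.
Square: 14.0472/2 → 7, 7.2598/1 → 7; chars 77.
Subsquare: 0.0472/0.0833333 → 0 → a, 0.2598/0.0416667 → 6 → g; chars ag.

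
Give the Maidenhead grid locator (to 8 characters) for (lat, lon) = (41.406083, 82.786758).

NN11jj47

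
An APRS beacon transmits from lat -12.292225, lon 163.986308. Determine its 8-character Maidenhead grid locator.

Shift to the Maidenhead origin (180°W, 90°S): lon 343.98631, lat 77.70777.
Field (20°×10°, letters A–R): lon ⌊343.98631/20⌋ = 17 → R; lat ⌊77.70777/10⌋ = 7 → H.
Square (2°×1°, digits 0–9): lon ⌊3.98631/2⌋ = 1; lat ⌊7.70777/1⌋ = 7.
Subsquare (5′×2.5′, letters a–x): lon ⌊1.98631/0.0833333⌋ = 23 → x; lat ⌊0.70777/0.0416667⌋ = 16 → q.
Extended square (30″×15″, digits 0–9): lon ⌊0.06964/0.00833333⌋ = 8; lat ⌊0.04111/0.00416667⌋ = 9.

RH17xq89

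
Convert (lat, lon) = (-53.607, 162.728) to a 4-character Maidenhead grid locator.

RD16

Shift to the Maidenhead origin (180°W, 90°S): lon 342.73, lat 36.39.
Field: lon ⌊342.73/20⌋ = 17 → R; lat ⌊36.39/10⌋ = 3 → D.
Square: lon ⌊2.73/2⌋ = 1; lat ⌊6.39/1⌋ = 6.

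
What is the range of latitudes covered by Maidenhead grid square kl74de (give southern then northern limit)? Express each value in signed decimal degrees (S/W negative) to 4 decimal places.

24.1667, 24.2083

Field K=10, L=11: +10·20° lon, +11·10° lat → SW at lon 20°, lat 20°.
Square 7, 4: +7·2° lon, +4·1° lat → SW at lon 34°, lat 24°.
Subsquare d=3, e=4: +3·0.0833333° lon, +4·0.0416667° lat → SW at lon 34.25°, lat 24.1667°.
Cell spans 0.0833333° lon × 0.0416667° lat.
south 24.1667, north 24.2083.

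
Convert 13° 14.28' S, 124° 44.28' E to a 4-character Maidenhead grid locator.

PH26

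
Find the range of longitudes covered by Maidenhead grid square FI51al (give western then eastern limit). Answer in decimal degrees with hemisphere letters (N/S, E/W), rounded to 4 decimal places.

Field F=5, I=8: +5·20° lon, +8·10° lat → SW at lon -80°, lat -10°.
Square 5, 1: +5·2° lon, +1·1° lat → SW at lon -70°, lat -9°.
Subsquare a=0, l=11: +0·0.0833333° lon, +11·0.0416667° lat → SW at lon -70°, lat -8.54167°.
Cell spans 0.0833333° lon × 0.0416667° lat.
west 70.0000° W, east 69.9167° W.

70.0000° W, 69.9167° W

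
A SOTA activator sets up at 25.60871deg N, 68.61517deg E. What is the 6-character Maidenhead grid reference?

ML45ho

Offset from 180°W / 90°S: lon 248.6152°, lat 115.6087°.
Field: lon ⌊248.6152/20⌋ = 12 → M; lat ⌊115.6087/10⌋ = 11 → L.
Square: lon ⌊8.6152/2⌋ = 4; lat ⌊5.6087/1⌋ = 5.
Subsquare: lon ⌊0.6152/0.0833333⌋ = 7 → h; lat ⌊0.6087/0.0416667⌋ = 14 → o.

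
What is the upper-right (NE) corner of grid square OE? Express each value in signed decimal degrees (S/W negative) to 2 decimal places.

-40.00, 120.00

Field O=14, E=4: +14·20° lon, +4·10° lat → SW at lon 100°, lat -50°.
Cell spans 20° lon × 10° lat. NE corner is SW corner plus one full cell.
latitude -40.00, longitude 120.00.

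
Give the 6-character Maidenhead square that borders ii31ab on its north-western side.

Longitude subsquare a = 0; −1 → -1, wraps to 23 = x, carry into square.
Longitude square 3; −1 → 2.
Latitude subsquare b = 1; +1 → 2 = c.

II21xc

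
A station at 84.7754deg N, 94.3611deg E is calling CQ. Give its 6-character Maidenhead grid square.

NR74es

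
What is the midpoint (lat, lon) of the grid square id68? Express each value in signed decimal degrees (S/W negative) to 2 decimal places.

Field I=8, D=3: +8·20° lon, +3·10° lat → SW at lon -20°, lat -60°.
Square 6, 8: +6·2° lon, +8·1° lat → SW at lon -8°, lat -52°.
Cell spans 2° lon × 1° lat. Centre is SW corner plus half of each.
latitude -51.50, longitude -7.00.

-51.50, -7.00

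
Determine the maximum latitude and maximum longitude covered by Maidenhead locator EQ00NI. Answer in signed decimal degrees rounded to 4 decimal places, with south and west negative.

Field E=4, Q=16: +4·20° lon, +16·10° lat → SW at lon -100°, lat 70°.
Square 0, 0: +0·2° lon, +0·1° lat → SW at lon -100°, lat 70°.
Subsquare n=13, i=8: +13·0.0833333° lon, +8·0.0416667° lat → SW at lon -98.9167°, lat 70.3333°.
Cell spans 0.0833333° lon × 0.0416667° lat. NE corner is SW corner plus one full cell.
latitude 70.3750, longitude -98.8333.

70.3750, -98.8333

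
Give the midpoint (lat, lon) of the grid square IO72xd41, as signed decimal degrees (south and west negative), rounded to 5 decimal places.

Field I=8, O=14: +8·20° lon, +14·10° lat → SW at lon -20°, lat 50°.
Square 7, 2: +7·2° lon, +2·1° lat → SW at lon -6°, lat 52°.
Subsquare x=23, d=3: +23·0.0833333° lon, +3·0.0416667° lat → SW at lon -4.08333°, lat 52.125°.
Extended square 4, 1: +4·0.00833333° lon, +1·0.00416667° lat → SW at lon -4.05°, lat 52.1292°.
Cell spans 0.00833333° lon × 0.00416667° lat. Centre is SW corner plus half of each.
latitude 52.13125, longitude -4.04583.

52.13125, -4.04583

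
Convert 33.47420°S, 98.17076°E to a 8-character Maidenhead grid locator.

NF96cm06

Shift to the Maidenhead origin (180°W, 90°S): lon 278.17076, lat 56.52580.
Field: lon ⌊278.17076/20⌋ = 13 → N; lat ⌊56.52580/10⌋ = 5 → F.
Square: lon ⌊18.17076/2⌋ = 9; lat ⌊6.52580/1⌋ = 6.
Subsquare: lon ⌊0.17076/0.0833333⌋ = 2 → c; lat ⌊0.52580/0.0416667⌋ = 12 → m.
Extended square: lon ⌊0.00409/0.00833333⌋ = 0; lat ⌊0.02580/0.00416667⌋ = 6.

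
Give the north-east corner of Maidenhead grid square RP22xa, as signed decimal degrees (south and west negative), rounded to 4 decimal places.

Field R=17, P=15: +17·20° lon, +15·10° lat → SW at lon 160°, lat 60°.
Square 2, 2: +2·2° lon, +2·1° lat → SW at lon 164°, lat 62°.
Subsquare x=23, a=0: +23·0.0833333° lon, +0·0.0416667° lat → SW at lon 165.917°, lat 62°.
Cell spans 0.0833333° lon × 0.0416667° lat. NE corner is SW corner plus one full cell.
latitude 62.0417, longitude 166.0000.

62.0417, 166.0000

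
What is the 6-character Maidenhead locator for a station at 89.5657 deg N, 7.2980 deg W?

IR69in

Add 180° to longitude and 90° to latitude: 172.7020, 179.5657.
Field: lon ⌊172.7020/20⌋ = 8 → I; lat ⌊179.5657/10⌋ = 17 → R.
Square: lon ⌊12.7020/2⌋ = 6; lat ⌊9.5657/1⌋ = 9.
Subsquare: lon ⌊0.7020/0.0833333⌋ = 8 → i; lat ⌊0.5657/0.0416667⌋ = 13 → n.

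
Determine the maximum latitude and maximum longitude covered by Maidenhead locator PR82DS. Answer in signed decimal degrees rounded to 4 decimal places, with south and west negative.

Field P=15, R=17: +15·20° lon, +17·10° lat → SW at lon 120°, lat 80°.
Square 8, 2: +8·2° lon, +2·1° lat → SW at lon 136°, lat 82°.
Subsquare d=3, s=18: +3·0.0833333° lon, +18·0.0416667° lat → SW at lon 136.25°, lat 82.75°.
Cell spans 0.0833333° lon × 0.0416667° lat. NE corner is SW corner plus one full cell.
latitude 82.7917, longitude 136.3333.

82.7917, 136.3333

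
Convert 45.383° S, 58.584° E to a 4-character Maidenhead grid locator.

LE94

Offset from 180°W / 90°S: lon 238.58°, lat 44.62°.
Field: 238.58/20 → 11 → L, 44.62/10 → 4 → E; chars LE.
Square: 18.58/2 → 9, 4.62/1 → 4; chars 94.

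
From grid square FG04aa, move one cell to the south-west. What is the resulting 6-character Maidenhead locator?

EG93xx

Longitude subsquare a = 0; −1 → -1, wraps to 23 = x, carry into square.
Longitude square 0; −1 → -1, wraps to 9, carry into field.
Longitude field F = 5; −1 → 4 = E.
Latitude subsquare a = 0; −1 → -1, wraps to 23 = x, carry into square.
Latitude square 4; −1 → 3.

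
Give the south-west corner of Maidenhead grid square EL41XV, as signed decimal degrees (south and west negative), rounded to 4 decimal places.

21.8750, -90.0833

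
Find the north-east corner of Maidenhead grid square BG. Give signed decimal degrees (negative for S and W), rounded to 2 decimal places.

-20.00, -140.00

Field B=1, G=6: +1·20° lon, +6·10° lat → SW at lon -160°, lat -30°.
Cell spans 20° lon × 10° lat. NE corner is SW corner plus one full cell.
latitude -20.00, longitude -140.00.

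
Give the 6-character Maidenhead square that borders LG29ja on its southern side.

Latitude subsquare a = 0; −1 → -1, wraps to 23 = x, carry into square.
Latitude square 9; −1 → 8.
The longitude characters are unchanged.

LG28jx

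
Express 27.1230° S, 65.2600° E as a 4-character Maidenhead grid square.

MG22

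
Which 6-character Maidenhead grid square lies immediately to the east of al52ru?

Longitude subsquare r = 17; +1 → 18 = s.
The latitude characters are unchanged.

AL52su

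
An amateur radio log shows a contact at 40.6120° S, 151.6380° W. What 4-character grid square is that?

BE49

Add 180° to longitude and 90° to latitude: 28.36, 49.39.
Field: 28.36/20 → 1 → B, 49.39/10 → 4 → E; chars BE.
Square: 8.36/2 → 4, 9.39/1 → 9; chars 49.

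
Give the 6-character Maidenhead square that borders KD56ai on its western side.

KD46xi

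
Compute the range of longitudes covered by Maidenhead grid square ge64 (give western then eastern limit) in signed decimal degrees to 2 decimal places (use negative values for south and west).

Field G=6, E=4: +6·20° lon, +4·10° lat → SW at lon -60°, lat -50°.
Square 6, 4: +6·2° lon, +4·1° lat → SW at lon -48°, lat -46°.
Cell spans 2° lon × 1° lat.
west -48.00, east -46.00.

-48.00, -46.00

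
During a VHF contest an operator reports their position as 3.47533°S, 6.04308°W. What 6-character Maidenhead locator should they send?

Offset from 180°W / 90°S: lon 173.9569°, lat 86.5247°.
Field: lon ⌊173.9569/20⌋ = 8 → I; lat ⌊86.5247/10⌋ = 8 → I.
Square: lon ⌊13.9569/2⌋ = 6; lat ⌊6.5247/1⌋ = 6.
Subsquare: lon ⌊1.9569/0.0833333⌋ = 23 → x; lat ⌊0.5247/0.0416667⌋ = 12 → m.

II66xm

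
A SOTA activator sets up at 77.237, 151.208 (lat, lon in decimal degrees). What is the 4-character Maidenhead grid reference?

QQ57

Add 180° to longitude and 90° to latitude: 331.21, 167.24.
Field: 331.21/20 → 16 → Q, 167.24/10 → 16 → Q; chars QQ.
Square: 11.21/2 → 5, 7.24/1 → 7; chars 57.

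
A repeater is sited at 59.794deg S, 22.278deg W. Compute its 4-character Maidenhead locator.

HD80

Shift to the Maidenhead origin (180°W, 90°S): lon 157.72, lat 30.21.
Field (20°×10°, letters A–R): lon ⌊157.72/20⌋ = 7 → H; lat ⌊30.21/10⌋ = 3 → D.
Square (2°×1°, digits 0–9): lon ⌊17.72/2⌋ = 8; lat ⌊0.21/1⌋ = 0.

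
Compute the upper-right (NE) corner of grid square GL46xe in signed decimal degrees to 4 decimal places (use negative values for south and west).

26.2083, -50.0000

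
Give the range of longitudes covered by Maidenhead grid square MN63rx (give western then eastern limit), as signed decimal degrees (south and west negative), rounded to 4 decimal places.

73.4167, 73.5000

Field M=12, N=13: +12·20° lon, +13·10° lat → SW at lon 60°, lat 40°.
Square 6, 3: +6·2° lon, +3·1° lat → SW at lon 72°, lat 43°.
Subsquare r=17, x=23: +17·0.0833333° lon, +23·0.0416667° lat → SW at lon 73.4167°, lat 43.9583°.
Cell spans 0.0833333° lon × 0.0416667° lat.
west 73.4167, east 73.5000.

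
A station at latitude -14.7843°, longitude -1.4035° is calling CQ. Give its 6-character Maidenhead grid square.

IH95hf

Shift to the Maidenhead origin (180°W, 90°S): lon 178.5965, lat 75.2157.
Field (20°×10°, letters A–R): lon ⌊178.5965/20⌋ = 8 → I; lat ⌊75.2157/10⌋ = 7 → H.
Square (2°×1°, digits 0–9): lon ⌊18.5965/2⌋ = 9; lat ⌊5.2157/1⌋ = 5.
Subsquare (5′×2.5′, letters a–x): lon ⌊0.5965/0.0833333⌋ = 7 → h; lat ⌊0.2157/0.0416667⌋ = 5 → f.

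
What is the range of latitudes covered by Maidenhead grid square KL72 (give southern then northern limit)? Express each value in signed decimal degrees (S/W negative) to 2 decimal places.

22.00, 23.00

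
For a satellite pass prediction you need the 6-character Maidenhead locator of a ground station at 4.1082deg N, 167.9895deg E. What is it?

Shift to the Maidenhead origin (180°W, 90°S): lon 347.9895, lat 94.1082.
Field: lon ⌊347.9895/20⌋ = 17 → R; lat ⌊94.1082/10⌋ = 9 → J.
Square: lon ⌊7.9895/2⌋ = 3; lat ⌊4.1082/1⌋ = 4.
Subsquare: lon ⌊1.9895/0.0833333⌋ = 23 → x; lat ⌊0.1082/0.0416667⌋ = 2 → c.

RJ34xc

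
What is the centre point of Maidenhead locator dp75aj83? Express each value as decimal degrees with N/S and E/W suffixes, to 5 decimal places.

65.38958° N, 105.92917° W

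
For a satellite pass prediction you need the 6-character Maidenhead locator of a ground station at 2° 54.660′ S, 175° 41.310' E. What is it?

RI77uc

Offset from 180°W / 90°S: lon 355.6885°, lat 87.0890°.
Field (20°×10°, letters A–R): lon ⌊355.6885/20⌋ = 17 → R; lat ⌊87.0890/10⌋ = 8 → I.
Square (2°×1°, digits 0–9): lon ⌊15.6885/2⌋ = 7; lat ⌊7.0890/1⌋ = 7.
Subsquare (5′×2.5′, letters a–x): lon ⌊1.6885/0.0833333⌋ = 20 → u; lat ⌊0.0890/0.0416667⌋ = 2 → c.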